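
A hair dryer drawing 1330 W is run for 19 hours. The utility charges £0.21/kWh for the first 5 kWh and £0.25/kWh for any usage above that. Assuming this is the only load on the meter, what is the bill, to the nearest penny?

£6.12

Energy = 1.33 kW × 19 h = 25.27 kWh
Tier 1 (0–5 kWh): 5 × £0.21 = £1.05
Above 5 kWh: 20.27 × £0.25 = £5.0675
Bill = £6.12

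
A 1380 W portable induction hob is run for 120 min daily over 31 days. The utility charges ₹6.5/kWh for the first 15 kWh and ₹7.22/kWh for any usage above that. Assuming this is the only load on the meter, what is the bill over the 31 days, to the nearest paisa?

Runtime = 120 min × 31 = 3720 min = 62 h
Energy = 1.38 kW × 62 h = 85.56 kWh
Tier 1 (0–15 kWh): 15 × ₹6.5 = ₹97.5
Above 15 kWh: 70.56 × ₹7.22 = ₹509.4432
Bill = ₹606.94

₹606.94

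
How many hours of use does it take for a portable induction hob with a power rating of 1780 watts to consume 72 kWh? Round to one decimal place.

40.4 h

Hours = 72 kWh ÷ 1.78 kW = 40.4 h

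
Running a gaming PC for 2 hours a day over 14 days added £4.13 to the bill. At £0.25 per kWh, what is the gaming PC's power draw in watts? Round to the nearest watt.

590 W

Energy = £4.13 ÷ £0.25/kWh = 16.52 kWh
Runtime = 2 h/day × 14 days = 28 h
Power = 16.52 kWh ÷ 28 h = 0.59 kW = 590 W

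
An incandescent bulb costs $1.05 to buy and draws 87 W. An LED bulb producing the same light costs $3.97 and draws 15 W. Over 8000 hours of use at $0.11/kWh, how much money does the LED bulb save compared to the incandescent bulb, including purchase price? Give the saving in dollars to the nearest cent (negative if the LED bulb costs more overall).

incandescent bulb: $1.05 + (87/1000) kW × 8000 h × $0.11 = $1.05 + $76.56 = $77.61
LED bulb: $3.97 + (15/1000) kW × 8000 h × $0.11 = $3.97 + $13.2 = $17.17
Saving = $77.61 − $17.17 = $60.44

$60.44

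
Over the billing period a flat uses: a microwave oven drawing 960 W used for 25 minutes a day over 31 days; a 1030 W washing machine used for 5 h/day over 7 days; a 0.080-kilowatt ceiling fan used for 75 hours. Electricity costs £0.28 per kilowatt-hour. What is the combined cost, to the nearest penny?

microwave oven: Runtime = 25 min × 31 = 775 min = 12.916666… h
microwave oven: 0.96 kW × 12.916666… h = 12.4 kWh
washing machine: Runtime = 5 h/day × 7 days = 35 h
washing machine: 1.03 kW × 35 h = 36.05 kWh
ceiling fan: 0.08 kW × 75 h = 6 kWh
Total energy = 54.45 kWh
Cost = 54.45 × £0.28 = £15.25

£15.25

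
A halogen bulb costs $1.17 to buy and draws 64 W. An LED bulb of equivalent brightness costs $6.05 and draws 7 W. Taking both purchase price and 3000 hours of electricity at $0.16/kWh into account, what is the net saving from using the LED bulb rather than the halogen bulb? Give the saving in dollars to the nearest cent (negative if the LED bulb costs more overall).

halogen bulb: $1.17 + (64/1000) kW × 3000 h × $0.16 = $1.17 + $30.72 = $31.89
LED bulb: $6.05 + (7/1000) kW × 3000 h × $0.16 = $6.05 + $3.36 = $9.41
Saving = $31.89 − $9.41 = $22.48

$22.48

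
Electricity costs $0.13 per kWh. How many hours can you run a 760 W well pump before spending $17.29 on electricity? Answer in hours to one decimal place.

Energy available = $17.29 ÷ $0.13/kWh = 133 kWh
Hours = 133 kWh ÷ 0.76 kW = 175.0 h

175.0 h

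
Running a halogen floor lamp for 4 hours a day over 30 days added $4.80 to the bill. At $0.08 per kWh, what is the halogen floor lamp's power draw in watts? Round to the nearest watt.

Energy = $4.80 ÷ $0.08/kWh = 60 kWh
Runtime = 4 h/day × 30 days = 120 h
Power = 60 kWh ÷ 120 h = 0.5 kW = 500 W

500 W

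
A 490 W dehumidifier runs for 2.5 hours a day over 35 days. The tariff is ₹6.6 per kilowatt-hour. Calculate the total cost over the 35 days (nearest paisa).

₹282.98

Runtime = 2.5 h/day × 35 days = 87.5 h
Energy = 0.49 kW × 87.5 h = 42.875 kWh
Cost = 42.875 kWh × ₹6.6/kWh = ₹282.98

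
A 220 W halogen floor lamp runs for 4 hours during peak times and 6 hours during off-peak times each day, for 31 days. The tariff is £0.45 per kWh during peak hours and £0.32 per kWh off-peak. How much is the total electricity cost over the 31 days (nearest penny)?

Peak energy = 0.22 kW × 4 h × 31 = 27.28 kWh
Off-peak energy = 0.22 kW × 6 h × 31 = 40.92 kWh
Cost = 27.28 × £0.45 + 40.92 × £0.32 = £12.276 + £13.0944 = £25.37

£25.37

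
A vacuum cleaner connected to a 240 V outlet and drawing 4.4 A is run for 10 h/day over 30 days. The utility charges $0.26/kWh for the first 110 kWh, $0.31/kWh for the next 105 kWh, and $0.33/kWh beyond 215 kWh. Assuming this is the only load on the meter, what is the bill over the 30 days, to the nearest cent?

$94.74

Power = 4.4 A × 240 V = 1056 W = 1.056 kW
Runtime = 10 h/day × 30 days = 300 h
Energy = 1.056 kW × 300 h = 316.8 kWh
Tier 1 (0–110 kWh): 110 × $0.26 = $28.6
Tier 2 (110–215 kWh): 105 × $0.31 = $32.55
Above 215 kWh: 101.8 × $0.33 = $33.594
Bill = $94.74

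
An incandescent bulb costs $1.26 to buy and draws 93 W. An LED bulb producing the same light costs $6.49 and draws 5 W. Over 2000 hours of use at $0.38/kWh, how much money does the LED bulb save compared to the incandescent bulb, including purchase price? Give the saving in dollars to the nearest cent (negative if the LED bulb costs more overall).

$61.65

incandescent bulb: $1.26 + (93/1000) kW × 2000 h × $0.38 = $1.26 + $70.68 = $71.94
LED bulb: $6.49 + (5/1000) kW × 2000 h × $0.38 = $6.49 + $3.8 = $10.29
Saving = $71.94 − $10.29 = $61.65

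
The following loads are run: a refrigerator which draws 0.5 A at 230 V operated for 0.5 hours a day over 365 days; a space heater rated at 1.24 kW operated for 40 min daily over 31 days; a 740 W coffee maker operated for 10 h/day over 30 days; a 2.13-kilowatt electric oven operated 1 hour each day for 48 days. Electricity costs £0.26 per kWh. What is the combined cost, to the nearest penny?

refrigerator: Power = 0.5 A × 230 V = 115 W = 0.115 kW
refrigerator: Runtime = 0.5 h/day × 365 days = 182.5 h
refrigerator: 0.115 kW × 182.5 h = 20.9875 kWh
space heater: Runtime = 40 min × 31 = 1240 min = 20.666666… h
space heater: 1.24 kW × 20.666666… h = 25.626666… kWh
coffee maker: Runtime = 10 h/day × 30 days = 300 h
coffee maker: 0.74 kW × 300 h = 222 kWh
electric oven: Runtime = 1 h/day × 48 days = 48 h
electric oven: 2.13 kW × 48 h = 102.24 kWh
Total energy = 370.854166… kWh
Cost = 370.854166… × £0.26 = £96.42

£96.42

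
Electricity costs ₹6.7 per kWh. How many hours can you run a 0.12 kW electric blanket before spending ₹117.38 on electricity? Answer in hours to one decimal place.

Energy available = ₹117.38 ÷ ₹6.7/kWh = 17.5194 kWh
Hours = 17.5194 kWh ÷ 0.12 kW = 146.0 h

146.0 h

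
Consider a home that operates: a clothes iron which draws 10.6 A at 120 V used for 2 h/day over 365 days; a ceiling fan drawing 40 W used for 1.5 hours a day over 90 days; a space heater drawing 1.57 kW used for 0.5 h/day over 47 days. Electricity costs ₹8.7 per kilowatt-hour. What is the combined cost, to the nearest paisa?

clothes iron: Power = 10.6 A × 120 V = 1272 W = 1.272 kW
clothes iron: Runtime = 2 h/day × 365 days = 730 h
clothes iron: 1.272 kW × 730 h = 928.56 kWh
ceiling fan: Runtime = 1.5 h/day × 90 days = 135 h
ceiling fan: 0.04 kW × 135 h = 5.4 kWh
space heater: Runtime = 0.5 h/day × 47 days = 23.5 h
space heater: 1.57 kW × 23.5 h = 36.895 kWh
Total energy = 970.855 kWh
Cost = 970.855 × ₹8.7 = ₹8446.44

₹8446.44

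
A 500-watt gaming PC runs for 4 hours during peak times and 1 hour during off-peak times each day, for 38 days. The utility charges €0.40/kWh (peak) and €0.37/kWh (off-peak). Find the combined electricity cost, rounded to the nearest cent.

€37.43

Peak energy = 0.5 kW × 4 h × 38 = 76 kWh
Off-peak energy = 0.5 kW × 1 h × 38 = 19 kWh
Cost = 76 × €0.40 + 19 × €0.37 = €30.4 + €7.03 = €37.43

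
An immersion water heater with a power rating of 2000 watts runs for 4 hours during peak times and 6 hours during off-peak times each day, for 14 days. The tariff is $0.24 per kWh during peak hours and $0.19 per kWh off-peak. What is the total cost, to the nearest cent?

Peak energy = 2 kW × 4 h × 14 = 112 kWh
Off-peak energy = 2 kW × 6 h × 14 = 168 kWh
Cost = 112 × $0.24 + 168 × $0.19 = $26.88 + $31.92 = $58.80

$58.80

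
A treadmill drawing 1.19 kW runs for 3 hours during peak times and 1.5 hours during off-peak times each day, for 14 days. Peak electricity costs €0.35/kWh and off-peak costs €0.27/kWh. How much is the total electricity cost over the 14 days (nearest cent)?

€24.24

Peak energy = 1.19 kW × 3 h × 14 = 49.98 kWh
Off-peak energy = 1.19 kW × 1.5 h × 14 = 24.99 kWh
Cost = 49.98 × €0.35 + 24.99 × €0.27 = €17.493 + €6.7473 = €24.24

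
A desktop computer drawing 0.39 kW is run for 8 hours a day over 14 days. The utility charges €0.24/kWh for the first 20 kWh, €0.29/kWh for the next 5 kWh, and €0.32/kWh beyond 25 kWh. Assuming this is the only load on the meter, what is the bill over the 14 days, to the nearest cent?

€12.23

Runtime = 8 h/day × 14 days = 112 h
Energy = 0.39 kW × 112 h = 43.68 kWh
Tier 1 (0–20 kWh): 20 × €0.24 = €4.8
Tier 2 (20–25 kWh): 5 × €0.29 = €1.45
Above 25 kWh: 18.68 × €0.32 = €5.9776
Bill = €12.23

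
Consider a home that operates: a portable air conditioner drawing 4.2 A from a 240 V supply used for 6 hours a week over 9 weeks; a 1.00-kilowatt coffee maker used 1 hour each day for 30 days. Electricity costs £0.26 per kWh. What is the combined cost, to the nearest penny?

portable air conditioner: Power = 4.2 A × 240 V = 1008 W = 1.008 kW
portable air conditioner: Runtime = 6 h/week × 9 weeks = 54 h
portable air conditioner: 1.008 kW × 54 h = 54.432 kWh
coffee maker: Runtime = 1 h/day × 30 days = 30 h
coffee maker: 1 kW × 30 h = 30 kWh
Total energy = 84.432 kWh
Cost = 84.432 × £0.26 = £21.95

£21.95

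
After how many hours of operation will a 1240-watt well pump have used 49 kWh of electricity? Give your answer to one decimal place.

39.5 h

Hours = 49 kWh ÷ 1.24 kW = 39.5 h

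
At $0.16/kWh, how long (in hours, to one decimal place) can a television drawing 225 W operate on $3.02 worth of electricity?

83.9 h

Energy available = $3.02 ÷ $0.16/kWh = 18.875 kWh
Hours = 18.875 kWh ÷ 0.225 kW = 83.9 h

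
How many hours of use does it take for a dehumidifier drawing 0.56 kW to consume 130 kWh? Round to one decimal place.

Hours = 130 kWh ÷ 0.56 kW = 232.1 h

232.1 h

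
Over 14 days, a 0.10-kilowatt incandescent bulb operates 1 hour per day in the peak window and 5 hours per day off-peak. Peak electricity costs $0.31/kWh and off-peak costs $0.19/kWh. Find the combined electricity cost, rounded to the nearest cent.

$1.76

Peak energy = 0.1 kW × 1 h × 14 = 1.4 kWh
Off-peak energy = 0.1 kW × 5 h × 14 = 7 kWh
Cost = 1.4 × $0.31 + 7 × $0.19 = $0.434 + $1.33 = $1.76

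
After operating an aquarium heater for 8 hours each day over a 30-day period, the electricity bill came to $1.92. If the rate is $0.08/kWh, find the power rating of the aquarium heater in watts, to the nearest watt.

100 W

Energy = $1.92 ÷ $0.08/kWh = 24 kWh
Runtime = 8 h/day × 30 days = 240 h
Power = 24 kWh ÷ 240 h = 0.1 kW = 100 W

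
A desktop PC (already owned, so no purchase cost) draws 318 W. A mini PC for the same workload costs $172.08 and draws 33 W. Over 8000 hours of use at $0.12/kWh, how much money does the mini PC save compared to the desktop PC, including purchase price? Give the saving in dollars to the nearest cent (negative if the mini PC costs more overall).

$101.52

desktop PC: $0.00 + (318/1000) kW × 8000 h × $0.12 = $0.00 + $305.28 = $305.28
mini PC: $172.08 + (33/1000) kW × 8000 h × $0.12 = $172.08 + $31.68 = $203.76
Saving = $305.28 − $203.76 = $101.52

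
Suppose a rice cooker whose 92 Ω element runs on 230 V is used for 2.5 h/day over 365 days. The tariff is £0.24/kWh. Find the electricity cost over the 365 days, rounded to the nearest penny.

Power = V²/R = 230²/92 = 575 W = 0.575 kW
Runtime = 2.5 h/day × 365 days = 912.5 h
Energy = 0.575 kW × 912.5 h = 524.6875 kWh
Cost = 524.6875 kWh × £0.24/kWh = £125.93

£125.93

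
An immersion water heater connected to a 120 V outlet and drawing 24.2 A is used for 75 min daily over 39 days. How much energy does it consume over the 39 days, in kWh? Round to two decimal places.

Power = 24.2 A × 120 V = 2904 W = 2.904 kW
Runtime = 75 min × 39 = 2925 min = 48.75 h
Energy = 2.904 kW × 48.75 h = 141.57 kWh

141.57 kWh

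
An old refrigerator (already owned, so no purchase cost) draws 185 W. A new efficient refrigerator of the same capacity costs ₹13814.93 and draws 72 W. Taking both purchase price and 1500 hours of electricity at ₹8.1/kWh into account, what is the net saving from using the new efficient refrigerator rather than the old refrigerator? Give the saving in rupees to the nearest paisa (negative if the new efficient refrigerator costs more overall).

-₹12441.98

old refrigerator: ₹0.00 + (185/1000) kW × 1500 h × ₹8.1 = ₹0.00 + ₹2247.75 = ₹2247.75
new efficient refrigerator: ₹13814.93 + (72/1000) kW × 1500 h × ₹8.1 = ₹13814.93 + ₹874.8 = ₹14689.73
Saving = ₹2247.75 − ₹14689.73 = −₹12441.98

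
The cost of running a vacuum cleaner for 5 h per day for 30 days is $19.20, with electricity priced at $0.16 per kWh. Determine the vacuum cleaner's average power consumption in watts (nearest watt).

800 W

Energy = $19.20 ÷ $0.16/kWh = 120 kWh
Runtime = 5 h/day × 30 days = 150 h
Power = 120 kWh ÷ 150 h = 0.8 kW = 800 W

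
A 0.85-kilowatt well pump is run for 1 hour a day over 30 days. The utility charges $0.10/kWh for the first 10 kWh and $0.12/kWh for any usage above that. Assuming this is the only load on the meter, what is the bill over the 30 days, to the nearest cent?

Runtime = 1 h/day × 30 days = 30 h
Energy = 0.85 kW × 30 h = 25.5 kWh
Tier 1 (0–10 kWh): 10 × $0.10 = $1
Above 10 kWh: 15.5 × $0.12 = $1.86
Bill = $2.86

$2.86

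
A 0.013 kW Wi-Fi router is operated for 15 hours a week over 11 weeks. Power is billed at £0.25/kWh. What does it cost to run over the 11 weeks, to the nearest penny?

£0.54

Runtime = 15 h/week × 11 weeks = 165 h
Energy = 0.013 kW × 165 h = 2.145 kWh
Cost = 2.145 kWh × £0.25/kWh = £0.54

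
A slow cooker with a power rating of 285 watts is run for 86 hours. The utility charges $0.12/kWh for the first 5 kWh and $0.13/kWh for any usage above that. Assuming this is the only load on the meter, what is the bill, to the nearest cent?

$3.14

Energy = 0.285 kW × 86 h = 24.51 kWh
Tier 1 (0–5 kWh): 5 × $0.12 = $0.6
Above 5 kWh: 19.51 × $0.13 = $2.5363
Bill = $3.14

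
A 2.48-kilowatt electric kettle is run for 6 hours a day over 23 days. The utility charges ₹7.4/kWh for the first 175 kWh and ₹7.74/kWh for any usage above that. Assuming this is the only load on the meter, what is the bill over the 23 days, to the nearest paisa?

₹2589.44

Runtime = 6 h/day × 23 days = 138 h
Energy = 2.48 kW × 138 h = 342.24 kWh
Tier 1 (0–175 kWh): 175 × ₹7.4 = ₹1295
Above 175 kWh: 167.24 × ₹7.74 = ₹1294.4376
Bill = ₹2589.44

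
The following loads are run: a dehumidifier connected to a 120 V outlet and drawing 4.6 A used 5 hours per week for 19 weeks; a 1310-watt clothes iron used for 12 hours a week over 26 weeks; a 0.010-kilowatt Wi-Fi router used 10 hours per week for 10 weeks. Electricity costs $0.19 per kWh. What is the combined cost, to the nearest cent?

dehumidifier: Power = 4.6 A × 120 V = 552 W = 0.552 kW
dehumidifier: Runtime = 5 h/week × 19 weeks = 95 h
dehumidifier: 0.552 kW × 95 h = 52.44 kWh
clothes iron: Runtime = 12 h/week × 26 weeks = 312 h
clothes iron: 1.31 kW × 312 h = 408.72 kWh
Wi-Fi router: Runtime = 10 h/week × 10 weeks = 100 h
Wi-Fi router: 0.01 kW × 100 h = 1 kWh
Total energy = 462.16 kWh
Cost = 462.16 × $0.19 = $87.81

$87.81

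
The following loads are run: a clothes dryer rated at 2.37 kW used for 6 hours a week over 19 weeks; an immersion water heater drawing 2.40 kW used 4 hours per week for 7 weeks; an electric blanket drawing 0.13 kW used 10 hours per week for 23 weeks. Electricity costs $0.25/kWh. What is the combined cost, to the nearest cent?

clothes dryer: Runtime = 6 h/week × 19 weeks = 114 h
clothes dryer: 2.37 kW × 114 h = 270.18 kWh
immersion water heater: Runtime = 4 h/week × 7 weeks = 28 h
immersion water heater: 2.4 kW × 28 h = 67.2 kWh
electric blanket: Runtime = 10 h/week × 23 weeks = 230 h
electric blanket: 0.13 kW × 230 h = 29.9 kWh
Total energy = 367.28 kWh
Cost = 367.28 × $0.25 = $91.82

$91.82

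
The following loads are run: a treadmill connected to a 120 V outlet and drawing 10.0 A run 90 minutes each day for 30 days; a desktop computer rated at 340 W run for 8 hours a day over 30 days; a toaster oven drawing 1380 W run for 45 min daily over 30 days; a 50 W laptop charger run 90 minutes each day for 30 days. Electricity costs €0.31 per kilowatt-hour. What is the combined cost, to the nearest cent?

€52.36

treadmill: Power = 10.0 A × 120 V = 1200 W = 1.2 kW
treadmill: Runtime = 90 min × 30 = 2700 min = 45 h
treadmill: 1.2 kW × 45 h = 54 kWh
desktop computer: Runtime = 8 h/day × 30 days = 240 h
desktop computer: 0.34 kW × 240 h = 81.6 kWh
toaster oven: Runtime = 45 min × 30 = 1350 min = 22.5 h
toaster oven: 1.38 kW × 22.5 h = 31.05 kWh
laptop charger: Runtime = 90 min × 30 = 2700 min = 45 h
laptop charger: 0.05 kW × 45 h = 2.25 kWh
Total energy = 168.9 kWh
Cost = 168.9 × €0.31 = €52.36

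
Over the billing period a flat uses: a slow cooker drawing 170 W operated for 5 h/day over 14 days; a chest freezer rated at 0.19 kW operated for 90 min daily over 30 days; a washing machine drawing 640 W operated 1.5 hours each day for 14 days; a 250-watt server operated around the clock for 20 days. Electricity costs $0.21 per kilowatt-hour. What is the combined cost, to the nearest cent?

$32.32

slow cooker: Runtime = 5 h/day × 14 days = 70 h
slow cooker: 0.17 kW × 70 h = 11.9 kWh
chest freezer: Runtime = 90 min × 30 = 2700 min = 45 h
chest freezer: 0.19 kW × 45 h = 8.55 kWh
washing machine: Runtime = 1.5 h/day × 14 days = 21 h
washing machine: 0.64 kW × 21 h = 13.44 kWh
server: Runtime = 24 h × 20 = 480 h
server: 0.25 kW × 480 h = 120 kWh
Total energy = 153.89 kWh
Cost = 153.89 × $0.21 = $32.32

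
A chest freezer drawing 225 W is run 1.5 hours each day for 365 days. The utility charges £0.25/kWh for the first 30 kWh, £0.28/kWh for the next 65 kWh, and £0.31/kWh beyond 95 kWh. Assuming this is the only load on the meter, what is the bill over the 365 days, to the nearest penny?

Runtime = 1.5 h/day × 365 days = 547.5 h
Energy = 0.225 kW × 547.5 h = 123.1875 kWh
Tier 1 (0–30 kWh): 30 × £0.25 = £7.5
Tier 2 (30–95 kWh): 65 × £0.28 = £18.2
Above 95 kWh: 28.1875 × £0.31 = £8.738125
Bill = £34.44

£34.44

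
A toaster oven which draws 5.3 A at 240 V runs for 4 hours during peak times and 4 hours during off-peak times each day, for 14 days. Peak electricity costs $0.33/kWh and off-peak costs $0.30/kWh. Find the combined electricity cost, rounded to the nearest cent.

$44.88

Power = 5.3 A × 240 V = 1272 W = 1.272 kW
Peak energy = 1.272 kW × 4 h × 14 = 71.232 kWh
Off-peak energy = 1.272 kW × 4 h × 14 = 71.232 kWh
Cost = 71.232 × $0.33 + 71.232 × $0.30 = $23.50656 + $21.3696 = $44.88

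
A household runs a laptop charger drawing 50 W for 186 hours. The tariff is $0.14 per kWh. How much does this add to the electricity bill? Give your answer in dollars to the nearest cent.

Energy = 0.05 kW × 186 h = 9.3 kWh
Cost = 9.3 kWh × $0.14/kWh = $1.30

$1.30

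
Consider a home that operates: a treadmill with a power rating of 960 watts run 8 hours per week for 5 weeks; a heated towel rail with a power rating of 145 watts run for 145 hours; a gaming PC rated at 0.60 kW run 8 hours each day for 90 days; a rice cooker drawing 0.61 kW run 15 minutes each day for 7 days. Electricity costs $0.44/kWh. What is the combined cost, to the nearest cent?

treadmill: Runtime = 8 h/week × 5 weeks = 40 h
treadmill: 0.96 kW × 40 h = 38.4 kWh
heated towel rail: 0.145 kW × 145 h = 21.025 kWh
gaming PC: Runtime = 8 h/day × 90 days = 720 h
gaming PC: 0.6 kW × 720 h = 432 kWh
rice cooker: Runtime = 15 min × 7 = 105 min = 1.75 h
rice cooker: 0.61 kW × 1.75 h = 1.0675 kWh
Total energy = 492.4925 kWh
Cost = 492.4925 × $0.44 = $216.70

$216.70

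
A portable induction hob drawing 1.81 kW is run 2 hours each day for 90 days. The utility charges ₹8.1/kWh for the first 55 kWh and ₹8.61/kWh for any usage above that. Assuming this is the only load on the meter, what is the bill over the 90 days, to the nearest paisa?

₹2777.09

Runtime = 2 h/day × 90 days = 180 h
Energy = 1.81 kW × 180 h = 325.8 kWh
Tier 1 (0–55 kWh): 55 × ₹8.1 = ₹445.5
Above 55 kWh: 270.8 × ₹8.61 = ₹2331.588
Bill = ₹2777.09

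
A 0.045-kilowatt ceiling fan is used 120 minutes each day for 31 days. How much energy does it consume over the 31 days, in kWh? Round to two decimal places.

2.79 kWh

Runtime = 120 min × 31 = 3720 min = 62 h
Energy = 0.045 kW × 62 h = 2.79 kWh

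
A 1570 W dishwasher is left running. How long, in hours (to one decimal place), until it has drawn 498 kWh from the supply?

317.2 h

Hours = 498 kWh ÷ 1.57 kW = 317.2 h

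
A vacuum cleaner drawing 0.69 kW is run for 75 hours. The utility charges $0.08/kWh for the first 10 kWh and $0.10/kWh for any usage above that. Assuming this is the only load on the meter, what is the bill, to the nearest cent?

Energy = 0.69 kW × 75 h = 51.75 kWh
Tier 1 (0–10 kWh): 10 × $0.08 = $0.8
Above 10 kWh: 41.75 × $0.10 = $4.175
Bill = $4.98

$4.98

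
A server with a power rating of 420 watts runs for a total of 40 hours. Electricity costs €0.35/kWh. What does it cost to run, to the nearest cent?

Energy = 0.42 kW × 40 h = 16.8 kWh
Cost = 16.8 kWh × €0.35/kWh = €5.88

€5.88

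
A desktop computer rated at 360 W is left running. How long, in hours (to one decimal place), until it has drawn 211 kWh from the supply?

Hours = 211 kWh ÷ 0.36 kW = 586.1 h

586.1 h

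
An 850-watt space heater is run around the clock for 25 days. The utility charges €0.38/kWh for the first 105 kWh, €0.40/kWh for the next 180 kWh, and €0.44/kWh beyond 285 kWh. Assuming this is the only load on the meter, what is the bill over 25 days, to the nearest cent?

€210.90

Runtime = 24 h × 25 = 600 h
Energy = 0.85 kW × 600 h = 510 kWh
Tier 1 (0–105 kWh): 105 × €0.38 = €39.9
Tier 2 (105–285 kWh): 180 × €0.40 = €72
Above 285 kWh: 225 × €0.44 = €99
Bill = €210.90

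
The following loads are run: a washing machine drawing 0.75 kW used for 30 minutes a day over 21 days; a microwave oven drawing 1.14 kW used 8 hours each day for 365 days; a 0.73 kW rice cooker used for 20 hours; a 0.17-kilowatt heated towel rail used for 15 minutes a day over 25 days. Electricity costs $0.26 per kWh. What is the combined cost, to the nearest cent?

$871.61

washing machine: Runtime = 30 min × 21 = 630 min = 10.5 h
washing machine: 0.75 kW × 10.5 h = 7.875 kWh
microwave oven: Runtime = 8 h/day × 365 days = 2920 h
microwave oven: 1.14 kW × 2920 h = 3328.8 kWh
rice cooker: 0.73 kW × 20 h = 14.6 kWh
heated towel rail: Runtime = 15 min × 25 = 375 min = 6.25 h
heated towel rail: 0.17 kW × 6.25 h = 1.0625 kWh
Total energy = 3352.3375 kWh
Cost = 3352.3375 × $0.26 = $871.61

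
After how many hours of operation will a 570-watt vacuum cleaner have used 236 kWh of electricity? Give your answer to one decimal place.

414.0 h

Hours = 236 kWh ÷ 0.57 kW = 414.0 h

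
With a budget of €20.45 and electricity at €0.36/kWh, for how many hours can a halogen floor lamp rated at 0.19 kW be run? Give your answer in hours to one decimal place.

Energy available = €20.45 ÷ €0.36/kWh = 56.8056 kWh
Hours = 56.8056 kWh ÷ 0.19 kW = 299.0 h

299.0 h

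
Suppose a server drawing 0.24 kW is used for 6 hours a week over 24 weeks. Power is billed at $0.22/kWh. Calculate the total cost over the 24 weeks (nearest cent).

$7.60

Runtime = 6 h/week × 24 weeks = 144 h
Energy = 0.24 kW × 144 h = 34.56 kWh
Cost = 34.56 kWh × $0.22/kWh = $7.60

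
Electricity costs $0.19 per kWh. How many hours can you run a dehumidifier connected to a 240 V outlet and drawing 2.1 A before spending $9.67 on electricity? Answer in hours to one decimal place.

101.0 h

Power = 2.1 A × 240 V = 504 W = 0.504 kW
Energy available = $9.67 ÷ $0.19/kWh = 50.8947 kWh
Hours = 50.8947 kWh ÷ 0.504 kW = 101.0 h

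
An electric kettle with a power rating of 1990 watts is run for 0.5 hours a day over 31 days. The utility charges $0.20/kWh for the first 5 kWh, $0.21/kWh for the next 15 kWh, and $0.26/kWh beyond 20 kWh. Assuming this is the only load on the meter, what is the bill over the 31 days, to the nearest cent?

Runtime = 0.5 h/day × 31 days = 15.5 h
Energy = 1.99 kW × 15.5 h = 30.845 kWh
Tier 1 (0–5 kWh): 5 × $0.20 = $1
Tier 2 (5–20 kWh): 15 × $0.21 = $3.15
Above 20 kWh: 10.845 × $0.26 = $2.8197
Bill = $6.97

$6.97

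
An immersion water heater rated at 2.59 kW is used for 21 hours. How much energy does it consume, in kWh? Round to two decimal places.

Energy = 2.59 kW × 21 h = 54.39 kWh

54.39 kWh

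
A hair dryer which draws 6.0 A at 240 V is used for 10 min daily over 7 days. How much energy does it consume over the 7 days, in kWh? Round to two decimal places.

1.68 kWh

Power = 6.0 A × 240 V = 1440 W = 1.44 kW
Runtime = 10 min × 7 = 70 min = 1.166666… h
Energy = 1.44 kW × 1.166666… h = 1.68 kWh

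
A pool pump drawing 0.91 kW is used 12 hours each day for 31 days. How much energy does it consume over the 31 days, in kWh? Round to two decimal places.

Runtime = 12 h/day × 31 days = 372 h
Energy = 0.91 kW × 372 h = 338.52 kWh

338.52 kWh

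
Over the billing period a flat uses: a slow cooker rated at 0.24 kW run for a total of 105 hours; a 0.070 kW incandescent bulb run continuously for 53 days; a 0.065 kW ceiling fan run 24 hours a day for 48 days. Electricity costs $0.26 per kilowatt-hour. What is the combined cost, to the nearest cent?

slow cooker: 0.24 kW × 105 h = 25.2 kWh
incandescent bulb: Runtime = 24 h × 53 = 1272 h
incandescent bulb: 0.07 kW × 1272 h = 89.04 kWh
ceiling fan: Runtime = 24 h × 48 = 1152 h
ceiling fan: 0.065 kW × 1152 h = 74.88 kWh
Total energy = 189.12 kWh
Cost = 189.12 × $0.26 = $49.17

$49.17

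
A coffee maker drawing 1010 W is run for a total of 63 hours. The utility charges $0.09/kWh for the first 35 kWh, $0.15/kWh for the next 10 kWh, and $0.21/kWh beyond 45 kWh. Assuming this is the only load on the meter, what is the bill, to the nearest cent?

$8.56

Energy = 1.01 kW × 63 h = 63.63 kWh
Tier 1 (0–35 kWh): 35 × $0.09 = $3.15
Tier 2 (35–45 kWh): 10 × $0.15 = $1.5
Above 45 kWh: 18.63 × $0.21 = $3.9123
Bill = $8.56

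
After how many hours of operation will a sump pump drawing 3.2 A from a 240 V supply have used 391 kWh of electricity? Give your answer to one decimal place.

Power = 3.2 A × 240 V = 768 W = 0.768 kW
Hours = 391 kWh ÷ 0.768 kW = 509.1 h

509.1 h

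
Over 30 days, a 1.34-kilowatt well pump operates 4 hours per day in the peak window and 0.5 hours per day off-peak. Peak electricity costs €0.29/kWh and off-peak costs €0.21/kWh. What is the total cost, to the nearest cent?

€50.85

Peak energy = 1.34 kW × 4 h × 30 = 160.8 kWh
Off-peak energy = 1.34 kW × 0.5 h × 30 = 20.1 kWh
Cost = 160.8 × €0.29 + 20.1 × €0.21 = €46.632 + €4.221 = €50.85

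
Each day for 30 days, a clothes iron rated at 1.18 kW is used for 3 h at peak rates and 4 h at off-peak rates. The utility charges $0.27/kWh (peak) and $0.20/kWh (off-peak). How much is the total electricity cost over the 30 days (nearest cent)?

$56.99

Peak energy = 1.18 kW × 3 h × 30 = 106.2 kWh
Off-peak energy = 1.18 kW × 4 h × 30 = 141.6 kWh
Cost = 106.2 × $0.27 + 141.6 × $0.20 = $28.674 + $28.32 = $56.99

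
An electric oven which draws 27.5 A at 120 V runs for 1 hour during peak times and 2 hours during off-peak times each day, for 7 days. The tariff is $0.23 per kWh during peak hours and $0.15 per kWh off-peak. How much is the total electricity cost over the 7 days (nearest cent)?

$12.24

Power = 27.5 A × 120 V = 3300 W = 3.3 kW
Peak energy = 3.3 kW × 1 h × 7 = 23.1 kWh
Off-peak energy = 3.3 kW × 2 h × 7 = 46.2 kWh
Cost = 23.1 × $0.23 + 46.2 × $0.15 = $5.313 + $6.93 = $12.24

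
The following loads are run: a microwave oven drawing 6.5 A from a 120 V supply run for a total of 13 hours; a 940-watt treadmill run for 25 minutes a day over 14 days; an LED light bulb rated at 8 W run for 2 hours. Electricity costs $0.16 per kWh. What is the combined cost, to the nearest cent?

$2.50

microwave oven: Power = 6.5 A × 120 V = 780 W = 0.78 kW
microwave oven: 0.78 kW × 13 h = 10.14 kWh
treadmill: Runtime = 25 min × 14 = 350 min = 5.833333… h
treadmill: 0.94 kW × 5.833333… h = 5.483333… kWh
LED light bulb: 0.008 kW × 2 h = 0.016 kWh
Total energy = 15.639333… kWh
Cost = 15.639333… × $0.16 = $2.50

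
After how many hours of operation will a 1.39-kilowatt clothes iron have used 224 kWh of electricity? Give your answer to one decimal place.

161.2 h

Hours = 224 kWh ÷ 1.39 kW = 161.2 h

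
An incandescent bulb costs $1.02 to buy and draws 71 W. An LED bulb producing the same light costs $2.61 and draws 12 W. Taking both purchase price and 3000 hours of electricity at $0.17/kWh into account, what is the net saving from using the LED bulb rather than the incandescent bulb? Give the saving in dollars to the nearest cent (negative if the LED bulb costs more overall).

incandescent bulb: $1.02 + (71/1000) kW × 3000 h × $0.17 = $1.02 + $36.21 = $37.23
LED bulb: $2.61 + (12/1000) kW × 3000 h × $0.17 = $2.61 + $6.12 = $8.73
Saving = $37.23 − $8.73 = $28.5

$28.50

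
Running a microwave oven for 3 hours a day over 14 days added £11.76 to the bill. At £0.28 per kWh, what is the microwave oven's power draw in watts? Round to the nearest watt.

Energy = £11.76 ÷ £0.28/kWh = 42 kWh
Runtime = 3 h/day × 14 days = 42 h
Power = 42 kWh ÷ 42 h = 1 kW = 1000 W

1000 W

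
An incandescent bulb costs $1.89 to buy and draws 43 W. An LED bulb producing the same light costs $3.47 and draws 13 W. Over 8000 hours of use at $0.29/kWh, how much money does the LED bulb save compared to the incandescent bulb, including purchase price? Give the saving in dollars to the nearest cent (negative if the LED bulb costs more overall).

incandescent bulb: $1.89 + (43/1000) kW × 8000 h × $0.29 = $1.89 + $99.76 = $101.65
LED bulb: $3.47 + (13/1000) kW × 8000 h × $0.29 = $3.47 + $30.16 = $33.63
Saving = $101.65 − $33.63 = $68.02

$68.02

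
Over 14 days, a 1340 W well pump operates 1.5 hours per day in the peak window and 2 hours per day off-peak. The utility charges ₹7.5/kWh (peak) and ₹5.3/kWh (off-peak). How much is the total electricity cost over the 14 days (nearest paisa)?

₹409.91

Peak energy = 1.34 kW × 1.5 h × 14 = 28.14 kWh
Off-peak energy = 1.34 kW × 2 h × 14 = 37.52 kWh
Cost = 28.14 × ₹7.5 + 37.52 × ₹5.3 = ₹211.05 + ₹198.856 = ₹409.91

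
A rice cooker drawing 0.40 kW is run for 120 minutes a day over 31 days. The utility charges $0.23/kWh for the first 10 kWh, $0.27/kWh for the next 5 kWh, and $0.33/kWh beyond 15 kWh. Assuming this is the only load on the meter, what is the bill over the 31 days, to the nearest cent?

Runtime = 120 min × 31 = 3720 min = 62 h
Energy = 0.4 kW × 62 h = 24.8 kWh
Tier 1 (0–10 kWh): 10 × $0.23 = $2.3
Tier 2 (10–15 kWh): 5 × $0.27 = $1.35
Above 15 kWh: 9.8 × $0.33 = $3.234
Bill = $6.88

$6.88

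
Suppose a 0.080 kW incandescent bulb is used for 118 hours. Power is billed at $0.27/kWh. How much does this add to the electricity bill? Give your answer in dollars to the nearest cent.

Energy = 0.08 kW × 118 h = 9.44 kWh
Cost = 9.44 kWh × $0.27/kWh = $2.55

$2.55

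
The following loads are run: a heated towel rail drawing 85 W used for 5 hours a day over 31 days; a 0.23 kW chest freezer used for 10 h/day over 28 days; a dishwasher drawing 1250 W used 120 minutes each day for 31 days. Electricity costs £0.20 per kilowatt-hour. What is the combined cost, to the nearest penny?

heated towel rail: Runtime = 5 h/day × 31 days = 155 h
heated towel rail: 0.085 kW × 155 h = 13.175 kWh
chest freezer: Runtime = 10 h/day × 28 days = 280 h
chest freezer: 0.23 kW × 280 h = 64.4 kWh
dishwasher: Runtime = 120 min × 31 = 3720 min = 62 h
dishwasher: 1.25 kW × 62 h = 77.5 kWh
Total energy = 155.075 kWh
Cost = 155.075 × £0.20 = £31.02

£31.02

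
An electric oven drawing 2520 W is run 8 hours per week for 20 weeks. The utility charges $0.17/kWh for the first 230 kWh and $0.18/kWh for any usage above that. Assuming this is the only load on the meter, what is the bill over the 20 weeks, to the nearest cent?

Runtime = 8 h/week × 20 weeks = 160 h
Energy = 2.52 kW × 160 h = 403.2 kWh
Tier 1 (0–230 kWh): 230 × $0.17 = $39.1
Above 230 kWh: 173.2 × $0.18 = $31.176
Bill = $70.28

$70.28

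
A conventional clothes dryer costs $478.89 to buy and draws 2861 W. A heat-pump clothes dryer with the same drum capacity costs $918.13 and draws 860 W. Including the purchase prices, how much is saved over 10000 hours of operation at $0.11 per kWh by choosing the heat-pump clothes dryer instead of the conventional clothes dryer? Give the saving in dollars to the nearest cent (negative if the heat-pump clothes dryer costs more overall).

conventional clothes dryer: $478.89 + (2861/1000) kW × 10000 h × $0.11 = $478.89 + $3147.1 = $3625.99
heat-pump clothes dryer: $918.13 + (860/1000) kW × 10000 h × $0.11 = $918.13 + $946 = $1864.13
Saving = $3625.99 − $1864.13 = $1761.86

$1761.86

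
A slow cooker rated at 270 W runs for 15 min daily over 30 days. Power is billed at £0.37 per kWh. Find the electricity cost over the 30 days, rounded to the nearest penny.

Runtime = 15 min × 30 = 450 min = 7.5 h
Energy = 0.27 kW × 7.5 h = 2.025 kWh
Cost = 2.025 kWh × £0.37/kWh = £0.75

£0.75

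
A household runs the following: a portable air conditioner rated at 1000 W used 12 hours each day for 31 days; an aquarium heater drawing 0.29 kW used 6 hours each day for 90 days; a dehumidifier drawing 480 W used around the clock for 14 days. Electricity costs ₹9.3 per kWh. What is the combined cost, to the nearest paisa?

₹6415.88

portable air conditioner: Runtime = 12 h/day × 31 days = 372 h
portable air conditioner: 1 kW × 372 h = 372 kWh
aquarium heater: Runtime = 6 h/day × 90 days = 540 h
aquarium heater: 0.29 kW × 540 h = 156.6 kWh
dehumidifier: Runtime = 24 h × 14 = 336 h
dehumidifier: 0.48 kW × 336 h = 161.28 kWh
Total energy = 689.88 kWh
Cost = 689.88 × ₹9.3 = ₹6415.88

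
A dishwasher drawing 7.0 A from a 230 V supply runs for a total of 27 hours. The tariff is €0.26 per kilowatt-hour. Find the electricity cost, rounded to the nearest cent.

Power = 7.0 A × 230 V = 1610 W = 1.61 kW
Energy = 1.61 kW × 27 h = 43.47 kWh
Cost = 43.47 kWh × €0.26/kWh = €11.30

€11.30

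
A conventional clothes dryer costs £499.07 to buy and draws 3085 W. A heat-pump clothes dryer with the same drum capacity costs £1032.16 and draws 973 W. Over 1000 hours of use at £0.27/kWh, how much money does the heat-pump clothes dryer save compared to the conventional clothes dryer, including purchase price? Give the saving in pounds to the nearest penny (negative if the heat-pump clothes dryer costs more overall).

conventional clothes dryer: £499.07 + (3085/1000) kW × 1000 h × £0.27 = £499.07 + £832.95 = £1332.02
heat-pump clothes dryer: £1032.16 + (973/1000) kW × 1000 h × £0.27 = £1032.16 + £262.71 = £1294.87
Saving = £1332.02 − £1294.87 = £37.15

£37.15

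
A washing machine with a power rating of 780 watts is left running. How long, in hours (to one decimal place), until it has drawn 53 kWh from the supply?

Hours = 53 kWh ÷ 0.78 kW = 67.9 h

67.9 h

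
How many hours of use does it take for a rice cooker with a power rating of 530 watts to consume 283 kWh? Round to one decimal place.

Hours = 283 kWh ÷ 0.53 kW = 534.0 h

534.0 h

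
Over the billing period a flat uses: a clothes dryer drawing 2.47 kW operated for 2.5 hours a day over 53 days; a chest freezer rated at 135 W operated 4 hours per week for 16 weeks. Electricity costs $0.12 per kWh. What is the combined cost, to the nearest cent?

$40.31

clothes dryer: Runtime = 2.5 h/day × 53 days = 132.5 h
clothes dryer: 2.47 kW × 132.5 h = 327.275 kWh
chest freezer: Runtime = 4 h/week × 16 weeks = 64 h
chest freezer: 0.135 kW × 64 h = 8.64 kWh
Total energy = 335.915 kWh
Cost = 335.915 × $0.12 = $40.31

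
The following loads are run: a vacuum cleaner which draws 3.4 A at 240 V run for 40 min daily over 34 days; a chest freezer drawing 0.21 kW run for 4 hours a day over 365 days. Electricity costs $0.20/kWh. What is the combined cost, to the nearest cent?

vacuum cleaner: Power = 3.4 A × 240 V = 816 W = 0.816 kW
vacuum cleaner: Runtime = 40 min × 34 = 1360 min = 22.666666… h
vacuum cleaner: 0.816 kW × 22.666666… h = 18.496 kWh
chest freezer: Runtime = 4 h/day × 365 days = 1460 h
chest freezer: 0.21 kW × 1460 h = 306.6 kWh
Total energy = 325.096 kWh
Cost = 325.096 × $0.20 = $65.02

$65.02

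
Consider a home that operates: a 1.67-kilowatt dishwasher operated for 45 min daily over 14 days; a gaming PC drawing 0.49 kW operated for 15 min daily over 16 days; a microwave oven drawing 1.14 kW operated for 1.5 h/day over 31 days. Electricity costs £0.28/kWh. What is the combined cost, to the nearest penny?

£20.30

dishwasher: Runtime = 45 min × 14 = 630 min = 10.5 h
dishwasher: 1.67 kW × 10.5 h = 17.535 kWh
gaming PC: Runtime = 15 min × 16 = 240 min = 4 h
gaming PC: 0.49 kW × 4 h = 1.96 kWh
microwave oven: Runtime = 1.5 h/day × 31 days = 46.5 h
microwave oven: 1.14 kW × 46.5 h = 53.01 kWh
Total energy = 72.505 kWh
Cost = 72.505 × £0.28 = £20.30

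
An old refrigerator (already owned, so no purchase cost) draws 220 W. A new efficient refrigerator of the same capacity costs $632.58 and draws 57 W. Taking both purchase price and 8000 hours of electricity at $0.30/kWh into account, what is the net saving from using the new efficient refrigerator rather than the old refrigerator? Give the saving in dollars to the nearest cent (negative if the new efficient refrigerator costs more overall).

old refrigerator: $0.00 + (220/1000) kW × 8000 h × $0.30 = $0.00 + $528 = $528
new efficient refrigerator: $632.58 + (57/1000) kW × 8000 h × $0.30 = $632.58 + $136.8 = $769.38
Saving = $528 − $769.38 = −$241.38

-$241.38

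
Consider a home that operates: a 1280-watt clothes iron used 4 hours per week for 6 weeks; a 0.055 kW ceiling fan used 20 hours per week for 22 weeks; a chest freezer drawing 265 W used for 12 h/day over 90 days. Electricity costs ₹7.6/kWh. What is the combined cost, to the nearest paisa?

clothes iron: Runtime = 4 h/week × 6 weeks = 24 h
clothes iron: 1.28 kW × 24 h = 30.72 kWh
ceiling fan: Runtime = 20 h/week × 22 weeks = 440 h
ceiling fan: 0.055 kW × 440 h = 24.2 kWh
chest freezer: Runtime = 12 h/day × 90 days = 1080 h
chest freezer: 0.265 kW × 1080 h = 286.2 kWh
Total energy = 341.12 kWh
Cost = 341.12 × ₹7.6 = ₹2592.51

₹2592.51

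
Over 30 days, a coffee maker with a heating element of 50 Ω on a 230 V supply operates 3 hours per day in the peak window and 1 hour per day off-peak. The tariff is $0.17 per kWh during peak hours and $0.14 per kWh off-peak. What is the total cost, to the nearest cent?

Power = V²/R = 230²/50 = 1058 W = 1.058 kW
Peak energy = 1.058 kW × 3 h × 30 = 95.22 kWh
Off-peak energy = 1.058 kW × 1 h × 30 = 31.74 kWh
Cost = 95.22 × $0.17 + 31.74 × $0.14 = $16.1874 + $4.4436 = $20.63

$20.63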